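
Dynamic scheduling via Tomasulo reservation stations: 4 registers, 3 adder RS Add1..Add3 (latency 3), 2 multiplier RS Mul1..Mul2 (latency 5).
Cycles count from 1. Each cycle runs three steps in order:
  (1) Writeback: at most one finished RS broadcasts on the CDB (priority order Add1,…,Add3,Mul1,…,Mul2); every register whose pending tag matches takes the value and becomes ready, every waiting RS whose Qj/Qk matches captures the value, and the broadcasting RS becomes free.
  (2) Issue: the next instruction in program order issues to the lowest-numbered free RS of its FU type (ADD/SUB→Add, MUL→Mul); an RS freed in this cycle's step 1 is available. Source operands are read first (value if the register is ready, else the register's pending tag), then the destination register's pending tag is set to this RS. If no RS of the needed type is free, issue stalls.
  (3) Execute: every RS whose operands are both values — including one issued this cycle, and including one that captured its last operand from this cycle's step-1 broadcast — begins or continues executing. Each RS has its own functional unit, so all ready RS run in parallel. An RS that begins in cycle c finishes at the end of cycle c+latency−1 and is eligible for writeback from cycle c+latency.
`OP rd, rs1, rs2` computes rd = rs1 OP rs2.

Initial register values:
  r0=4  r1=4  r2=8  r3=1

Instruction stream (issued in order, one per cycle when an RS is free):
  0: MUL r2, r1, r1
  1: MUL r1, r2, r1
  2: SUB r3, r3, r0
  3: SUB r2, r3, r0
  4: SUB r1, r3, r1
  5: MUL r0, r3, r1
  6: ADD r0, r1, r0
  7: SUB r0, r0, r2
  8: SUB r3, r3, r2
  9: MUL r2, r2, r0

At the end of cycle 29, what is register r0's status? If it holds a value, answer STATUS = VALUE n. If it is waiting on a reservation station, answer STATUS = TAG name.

STATUS = VALUE 141

  c1: issue MUL r2<-Mul1  regs: r0:4,r1:4,r2:Mul1,r3:1
  c2: issue MUL r1<-Mul2  regs: r0:4,r1:Mul2,r2:Mul1,r3:1
  c3: issue SUB r3<-Add1  regs: r0:4,r1:Mul2,r2:Mul1,r3:Add1
  c4: issue SUB r2<-Add2  regs: r0:4,r1:Mul2,r2:Add2,r3:Add1
  c5: issue SUB r1<-Add3  regs: r0:4,r1:Add3,r2:Add2,r3:Add1
  c6: CDB Add1=-3; stall  regs: r0:4,r1:Add3,r2:Add2,r3:-3
  c7: CDB Mul1=16; issue MUL r0<-Mul1  regs: r0:Mul1,r1:Add3,r2:Add2,r3:-3
  c8: issue ADD r0<-Add1  regs: r0:Add1,r1:Add3,r2:Add2,r3:-3
  c9: CDB Add2=-7; issue SUB r0<-Add2  regs: r0:Add2,r1:Add3,r2:-7,r3:-3
  c10: stall  regs: r0:Add2,r1:Add3,r2:-7,r3:-3
  c11: stall  regs: r0:Add2,r1:Add3,r2:-7,r3:-3
  c12: CDB Mul2=64; stall  regs: r0:Add2,r1:Add3,r2:-7,r3:-3
  c13: stall  regs: r0:Add2,r1:Add3,r2:-7,r3:-3
  c14: stall  regs: r0:Add2,r1:Add3,r2:-7,r3:-3
  c15: CDB Add3=-67; issue SUB r3<-Add3  regs: r0:Add2,r1:-67,r2:-7,r3:Add3
  c16: issue MUL r2<-Mul2  regs: r0:Add2,r1:-67,r2:Mul2,r3:Add3
  c17: -  regs: r0:Add2,r1:-67,r2:Mul2,r3:Add3
  c18: CDB Add3=4  regs: r0:Add2,r1:-67,r2:Mul2,r3:4
  c19: -  regs: r0:Add2,r1:-67,r2:Mul2,r3:4
  c20: CDB Mul1=201  regs: r0:Add2,r1:-67,r2:Mul2,r3:4
  c21: -  regs: r0:Add2,r1:-67,r2:Mul2,r3:4
  c22: -  regs: r0:Add2,r1:-67,r2:Mul2,r3:4
  c23: CDB Add1=134  regs: r0:Add2,r1:-67,r2:Mul2,r3:4
  c24: -  regs: r0:Add2,r1:-67,r2:Mul2,r3:4
  c25: -  regs: r0:Add2,r1:-67,r2:Mul2,r3:4
  c26: CDB Add2=141  regs: r0:141,r1:-67,r2:Mul2,r3:4
  c27: -  regs: r0:141,r1:-67,r2:Mul2,r3:4
  c28: -  regs: r0:141,r1:-67,r2:Mul2,r3:4
  c29: -  regs: r0:141,r1:-67,r2:Mul2,r3:4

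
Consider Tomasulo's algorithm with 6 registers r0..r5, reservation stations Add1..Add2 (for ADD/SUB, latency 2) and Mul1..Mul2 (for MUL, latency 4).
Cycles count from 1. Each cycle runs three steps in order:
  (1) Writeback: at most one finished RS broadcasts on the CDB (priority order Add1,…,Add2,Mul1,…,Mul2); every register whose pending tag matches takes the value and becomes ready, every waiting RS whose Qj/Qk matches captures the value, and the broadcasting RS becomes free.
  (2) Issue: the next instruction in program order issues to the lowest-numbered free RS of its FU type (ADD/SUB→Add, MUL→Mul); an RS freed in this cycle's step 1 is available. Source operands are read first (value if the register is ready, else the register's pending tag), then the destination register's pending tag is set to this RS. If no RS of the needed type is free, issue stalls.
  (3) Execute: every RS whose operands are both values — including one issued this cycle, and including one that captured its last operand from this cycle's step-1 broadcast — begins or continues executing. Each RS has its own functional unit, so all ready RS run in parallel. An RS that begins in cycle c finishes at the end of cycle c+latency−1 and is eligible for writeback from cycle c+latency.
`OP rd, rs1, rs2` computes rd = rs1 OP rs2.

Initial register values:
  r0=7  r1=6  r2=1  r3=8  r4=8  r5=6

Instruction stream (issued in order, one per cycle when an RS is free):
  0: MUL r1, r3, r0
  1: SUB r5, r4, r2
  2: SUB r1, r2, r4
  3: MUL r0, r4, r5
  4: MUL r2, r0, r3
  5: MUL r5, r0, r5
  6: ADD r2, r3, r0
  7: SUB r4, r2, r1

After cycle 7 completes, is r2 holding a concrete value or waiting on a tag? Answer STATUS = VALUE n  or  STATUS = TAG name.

STATUS = TAG Mul1

  c1: issue MUL r1<-Mul1  regs: r0:7,r1:Mul1,r2:1,r3:8,r4:8,r5:6
  c2: issue SUB r5<-Add1  regs: r0:7,r1:Mul1,r2:1,r3:8,r4:8,r5:Add1
  c3: issue SUB r1<-Add2  regs: r0:7,r1:Add2,r2:1,r3:8,r4:8,r5:Add1
  c4: CDB Add1=7; issue MUL r0<-Mul2  regs: r0:Mul2,r1:Add2,r2:1,r3:8,r4:8,r5:7
  c5: CDB Add2=-7; stall  regs: r0:Mul2,r1:-7,r2:1,r3:8,r4:8,r5:7
  c6: CDB Mul1=56; issue MUL r2<-Mul1  regs: r0:Mul2,r1:-7,r2:Mul1,r3:8,r4:8,r5:7
  c7: stall  regs: r0:Mul2,r1:-7,r2:Mul1,r3:8,r4:8,r5:7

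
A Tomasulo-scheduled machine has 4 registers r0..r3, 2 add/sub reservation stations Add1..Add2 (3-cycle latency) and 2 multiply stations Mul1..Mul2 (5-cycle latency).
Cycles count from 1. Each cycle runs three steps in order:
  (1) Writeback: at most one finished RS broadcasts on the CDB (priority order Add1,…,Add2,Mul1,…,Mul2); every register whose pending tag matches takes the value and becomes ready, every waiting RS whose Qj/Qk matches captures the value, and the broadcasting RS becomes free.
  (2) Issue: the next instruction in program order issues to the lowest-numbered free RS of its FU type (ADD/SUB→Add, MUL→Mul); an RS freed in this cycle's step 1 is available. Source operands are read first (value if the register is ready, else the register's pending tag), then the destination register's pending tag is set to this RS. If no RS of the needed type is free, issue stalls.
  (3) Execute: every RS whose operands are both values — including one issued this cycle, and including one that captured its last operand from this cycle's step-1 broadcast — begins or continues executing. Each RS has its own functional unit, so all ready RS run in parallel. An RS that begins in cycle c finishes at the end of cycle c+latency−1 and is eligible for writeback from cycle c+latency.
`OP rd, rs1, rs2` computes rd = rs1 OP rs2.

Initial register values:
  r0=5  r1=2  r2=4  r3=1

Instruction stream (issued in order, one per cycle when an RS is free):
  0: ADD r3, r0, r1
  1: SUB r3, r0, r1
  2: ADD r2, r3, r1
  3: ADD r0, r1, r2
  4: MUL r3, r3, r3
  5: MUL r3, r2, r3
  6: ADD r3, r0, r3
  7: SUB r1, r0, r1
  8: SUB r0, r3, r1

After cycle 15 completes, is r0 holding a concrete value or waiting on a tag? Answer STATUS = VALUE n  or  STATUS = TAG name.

STATUS = TAG Add2

cycle 1: issue ADD r3<-Add1 // r0:5,r1:2,r2:4,r3:Add1
cycle 2: issue SUB r3<-Add2 // r0:5,r1:2,r2:4,r3:Add2
cycle 3: stall // r0:5,r1:2,r2:4,r3:Add2
cycle 4: CDB Add1=7; issue ADD r2<-Add1 // r0:5,r1:2,r2:Add1,r3:Add2
cycle 5: CDB Add2=3; issue ADD r0<-Add2 // r0:Add2,r1:2,r2:Add1,r3:3
cycle 6: issue MUL r3<-Mul1 // r0:Add2,r1:2,r2:Add1,r3:Mul1
cycle 7: issue MUL r3<-Mul2 // r0:Add2,r1:2,r2:Add1,r3:Mul2
cycle 8: CDB Add1=5; issue ADD r3<-Add1 // r0:Add2,r1:2,r2:5,r3:Add1
cycle 9: stall // r0:Add2,r1:2,r2:5,r3:Add1
cycle 10: stall // r0:Add2,r1:2,r2:5,r3:Add1
cycle 11: CDB Add2=7; issue SUB r1<-Add2 // r0:7,r1:Add2,r2:5,r3:Add1
cycle 12: CDB Mul1=9; stall // r0:7,r1:Add2,r2:5,r3:Add1
cycle 13: stall // r0:7,r1:Add2,r2:5,r3:Add1
cycle 14: CDB Add2=5; issue SUB r0<-Add2 // r0:Add2,r1:5,r2:5,r3:Add1
cycle 15: - // r0:Add2,r1:5,r2:5,r3:Add1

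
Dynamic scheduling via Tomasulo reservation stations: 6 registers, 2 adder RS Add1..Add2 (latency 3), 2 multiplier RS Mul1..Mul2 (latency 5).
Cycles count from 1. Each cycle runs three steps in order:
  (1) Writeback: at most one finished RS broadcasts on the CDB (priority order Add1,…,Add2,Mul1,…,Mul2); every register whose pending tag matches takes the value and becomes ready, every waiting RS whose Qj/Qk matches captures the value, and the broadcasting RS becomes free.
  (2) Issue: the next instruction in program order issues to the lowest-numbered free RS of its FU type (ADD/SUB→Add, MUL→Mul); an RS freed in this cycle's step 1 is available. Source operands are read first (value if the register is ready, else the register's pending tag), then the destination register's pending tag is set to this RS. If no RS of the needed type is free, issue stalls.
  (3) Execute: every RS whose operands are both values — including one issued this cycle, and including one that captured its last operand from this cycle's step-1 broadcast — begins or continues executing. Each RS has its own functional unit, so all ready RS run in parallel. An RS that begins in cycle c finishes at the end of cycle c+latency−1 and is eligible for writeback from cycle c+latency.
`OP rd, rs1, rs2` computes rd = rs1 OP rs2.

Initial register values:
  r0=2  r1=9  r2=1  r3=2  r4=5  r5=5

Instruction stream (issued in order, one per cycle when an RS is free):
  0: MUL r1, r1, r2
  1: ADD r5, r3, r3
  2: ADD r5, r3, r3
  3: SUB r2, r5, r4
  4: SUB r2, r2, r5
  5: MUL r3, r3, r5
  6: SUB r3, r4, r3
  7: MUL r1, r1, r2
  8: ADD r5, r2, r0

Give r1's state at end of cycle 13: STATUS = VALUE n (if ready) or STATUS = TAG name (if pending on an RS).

  c1: issue MUL r1<-Mul1  regs: r0:2,r1:Mul1,r2:1,r3:2,r4:5,r5:5
  c2: issue ADD r5<-Add1  regs: r0:2,r1:Mul1,r2:1,r3:2,r4:5,r5:Add1
  c3: issue ADD r5<-Add2  regs: r0:2,r1:Mul1,r2:1,r3:2,r4:5,r5:Add2
  c4: stall  regs: r0:2,r1:Mul1,r2:1,r3:2,r4:5,r5:Add2
  c5: CDB Add1=4; issue SUB r2<-Add1  regs: r0:2,r1:Mul1,r2:Add1,r3:2,r4:5,r5:Add2
  c6: CDB Add2=4; issue SUB r2<-Add2  regs: r0:2,r1:Mul1,r2:Add2,r3:2,r4:5,r5:4
  c7: CDB Mul1=9; issue MUL r3<-Mul1  regs: r0:2,r1:9,r2:Add2,r3:Mul1,r4:5,r5:4
  c8: stall  regs: r0:2,r1:9,r2:Add2,r3:Mul1,r4:5,r5:4
  c9: CDB Add1=-1; issue SUB r3<-Add1  regs: r0:2,r1:9,r2:Add2,r3:Add1,r4:5,r5:4
  c10: issue MUL r1<-Mul2  regs: r0:2,r1:Mul2,r2:Add2,r3:Add1,r4:5,r5:4
  c11: stall  regs: r0:2,r1:Mul2,r2:Add2,r3:Add1,r4:5,r5:4
  c12: CDB Add2=-5; issue ADD r5<-Add2  regs: r0:2,r1:Mul2,r2:-5,r3:Add1,r4:5,r5:Add2
  c13: CDB Mul1=8  regs: r0:2,r1:Mul2,r2:-5,r3:Add1,r4:5,r5:Add2

STATUS = TAG Mul2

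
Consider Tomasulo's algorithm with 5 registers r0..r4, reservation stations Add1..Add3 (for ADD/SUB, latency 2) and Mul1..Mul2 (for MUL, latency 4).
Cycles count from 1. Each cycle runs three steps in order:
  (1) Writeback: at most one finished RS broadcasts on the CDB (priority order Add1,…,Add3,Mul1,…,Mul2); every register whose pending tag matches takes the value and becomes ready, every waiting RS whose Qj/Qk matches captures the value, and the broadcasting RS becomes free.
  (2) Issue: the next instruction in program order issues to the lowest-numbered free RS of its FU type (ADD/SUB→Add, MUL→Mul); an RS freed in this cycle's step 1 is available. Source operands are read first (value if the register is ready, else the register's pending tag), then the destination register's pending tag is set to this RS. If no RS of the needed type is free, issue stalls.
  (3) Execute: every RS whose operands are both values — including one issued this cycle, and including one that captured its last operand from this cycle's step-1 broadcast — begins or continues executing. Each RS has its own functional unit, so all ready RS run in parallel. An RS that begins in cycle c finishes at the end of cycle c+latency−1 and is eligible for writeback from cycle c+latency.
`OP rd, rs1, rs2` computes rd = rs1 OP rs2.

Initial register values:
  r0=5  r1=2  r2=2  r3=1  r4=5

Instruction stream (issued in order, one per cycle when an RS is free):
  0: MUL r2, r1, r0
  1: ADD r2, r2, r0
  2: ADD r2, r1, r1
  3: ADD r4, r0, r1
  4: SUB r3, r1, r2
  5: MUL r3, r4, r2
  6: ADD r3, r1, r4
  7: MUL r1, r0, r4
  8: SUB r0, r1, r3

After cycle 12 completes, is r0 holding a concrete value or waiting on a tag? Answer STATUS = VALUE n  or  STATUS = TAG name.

cycle 1: issue MUL r2<-Mul1 // r0:5,r1:2,r2:Mul1,r3:1,r4:5
cycle 2: issue ADD r2<-Add1 // r0:5,r1:2,r2:Add1,r3:1,r4:5
cycle 3: issue ADD r2<-Add2 // r0:5,r1:2,r2:Add2,r3:1,r4:5
cycle 4: issue ADD r4<-Add3 // r0:5,r1:2,r2:Add2,r3:1,r4:Add3
cycle 5: CDB Add2=4; issue SUB r3<-Add2 // r0:5,r1:2,r2:4,r3:Add2,r4:Add3
cycle 6: CDB Add3=7; issue MUL r3<-Mul2 // r0:5,r1:2,r2:4,r3:Mul2,r4:7
cycle 7: CDB Add2=-2; issue ADD r3<-Add2 // r0:5,r1:2,r2:4,r3:Add2,r4:7
cycle 8: CDB Mul1=10; issue MUL r1<-Mul1 // r0:5,r1:Mul1,r2:4,r3:Add2,r4:7
cycle 9: CDB Add2=9; issue SUB r0<-Add2 // r0:Add2,r1:Mul1,r2:4,r3:9,r4:7
cycle 10: CDB Add1=15 // r0:Add2,r1:Mul1,r2:4,r3:9,r4:7
cycle 11: CDB Mul2=28 // r0:Add2,r1:Mul1,r2:4,r3:9,r4:7
cycle 12: CDB Mul1=35 // r0:Add2,r1:35,r2:4,r3:9,r4:7

STATUS = TAG Add2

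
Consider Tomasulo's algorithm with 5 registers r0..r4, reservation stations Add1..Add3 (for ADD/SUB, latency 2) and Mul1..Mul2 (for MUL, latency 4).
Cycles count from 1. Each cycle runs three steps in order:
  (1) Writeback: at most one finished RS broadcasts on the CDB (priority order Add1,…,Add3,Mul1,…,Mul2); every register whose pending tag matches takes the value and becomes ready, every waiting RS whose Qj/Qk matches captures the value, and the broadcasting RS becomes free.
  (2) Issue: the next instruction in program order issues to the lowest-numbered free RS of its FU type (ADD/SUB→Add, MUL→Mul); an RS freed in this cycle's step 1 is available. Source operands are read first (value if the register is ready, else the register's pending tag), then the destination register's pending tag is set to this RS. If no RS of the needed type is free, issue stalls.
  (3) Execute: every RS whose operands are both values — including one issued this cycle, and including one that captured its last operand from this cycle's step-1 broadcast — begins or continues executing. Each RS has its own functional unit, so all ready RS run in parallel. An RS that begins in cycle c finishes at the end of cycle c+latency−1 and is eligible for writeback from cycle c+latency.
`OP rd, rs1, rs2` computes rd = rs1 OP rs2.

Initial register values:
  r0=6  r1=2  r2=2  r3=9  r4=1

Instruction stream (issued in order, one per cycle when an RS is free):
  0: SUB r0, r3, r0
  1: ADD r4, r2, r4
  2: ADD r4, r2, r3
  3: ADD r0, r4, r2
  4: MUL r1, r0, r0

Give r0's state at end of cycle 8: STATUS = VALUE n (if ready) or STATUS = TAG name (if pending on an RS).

cycle 1: issue SUB r0<-Add1 // r0:Add1,r1:2,r2:2,r3:9,r4:1
cycle 2: issue ADD r4<-Add2 // r0:Add1,r1:2,r2:2,r3:9,r4:Add2
cycle 3: CDB Add1=3; issue ADD r4<-Add1 // r0:3,r1:2,r2:2,r3:9,r4:Add1
cycle 4: CDB Add2=3; issue ADD r0<-Add2 // r0:Add2,r1:2,r2:2,r3:9,r4:Add1
cycle 5: CDB Add1=11; issue MUL r1<-Mul1 // r0:Add2,r1:Mul1,r2:2,r3:9,r4:11
cycle 6: - // r0:Add2,r1:Mul1,r2:2,r3:9,r4:11
cycle 7: CDB Add2=13 // r0:13,r1:Mul1,r2:2,r3:9,r4:11
cycle 8: - // r0:13,r1:Mul1,r2:2,r3:9,r4:11

STATUS = VALUE 13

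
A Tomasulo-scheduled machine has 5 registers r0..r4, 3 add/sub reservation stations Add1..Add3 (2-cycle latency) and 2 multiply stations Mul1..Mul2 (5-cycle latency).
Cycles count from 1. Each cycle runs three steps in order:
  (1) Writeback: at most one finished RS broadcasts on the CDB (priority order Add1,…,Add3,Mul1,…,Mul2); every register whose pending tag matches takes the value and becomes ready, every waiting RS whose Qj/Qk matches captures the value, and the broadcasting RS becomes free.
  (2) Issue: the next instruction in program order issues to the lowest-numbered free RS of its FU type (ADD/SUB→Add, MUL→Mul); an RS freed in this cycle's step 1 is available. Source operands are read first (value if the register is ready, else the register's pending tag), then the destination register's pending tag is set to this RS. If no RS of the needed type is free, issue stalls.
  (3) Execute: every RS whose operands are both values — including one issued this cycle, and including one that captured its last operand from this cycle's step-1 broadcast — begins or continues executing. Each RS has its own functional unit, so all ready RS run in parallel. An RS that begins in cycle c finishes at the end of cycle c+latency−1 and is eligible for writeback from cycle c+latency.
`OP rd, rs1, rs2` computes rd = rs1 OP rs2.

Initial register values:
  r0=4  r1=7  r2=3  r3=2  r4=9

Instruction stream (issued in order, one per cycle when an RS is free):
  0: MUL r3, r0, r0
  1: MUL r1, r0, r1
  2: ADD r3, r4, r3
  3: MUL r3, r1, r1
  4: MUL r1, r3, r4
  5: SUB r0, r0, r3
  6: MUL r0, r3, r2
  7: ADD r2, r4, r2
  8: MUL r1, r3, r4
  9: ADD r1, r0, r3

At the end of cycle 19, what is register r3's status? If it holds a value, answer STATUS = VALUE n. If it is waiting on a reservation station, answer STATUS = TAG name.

  c1: issue MUL r3<-Mul1  regs: r0:4,r1:7,r2:3,r3:Mul1,r4:9
  c2: issue MUL r1<-Mul2  regs: r0:4,r1:Mul2,r2:3,r3:Mul1,r4:9
  c3: issue ADD r3<-Add1  regs: r0:4,r1:Mul2,r2:3,r3:Add1,r4:9
  c4: stall  regs: r0:4,r1:Mul2,r2:3,r3:Add1,r4:9
  c5: stall  regs: r0:4,r1:Mul2,r2:3,r3:Add1,r4:9
  c6: CDB Mul1=16; issue MUL r3<-Mul1  regs: r0:4,r1:Mul2,r2:3,r3:Mul1,r4:9
  c7: CDB Mul2=28; issue MUL r1<-Mul2  regs: r0:4,r1:Mul2,r2:3,r3:Mul1,r4:9
  c8: CDB Add1=25; issue SUB r0<-Add1  regs: r0:Add1,r1:Mul2,r2:3,r3:Mul1,r4:9
  c9: stall  regs: r0:Add1,r1:Mul2,r2:3,r3:Mul1,r4:9
  c10: stall  regs: r0:Add1,r1:Mul2,r2:3,r3:Mul1,r4:9
  c11: stall  regs: r0:Add1,r1:Mul2,r2:3,r3:Mul1,r4:9
  c12: CDB Mul1=784; issue MUL r0<-Mul1  regs: r0:Mul1,r1:Mul2,r2:3,r3:784,r4:9
  c13: issue ADD r2<-Add2  regs: r0:Mul1,r1:Mul2,r2:Add2,r3:784,r4:9
  c14: CDB Add1=-780; stall  regs: r0:Mul1,r1:Mul2,r2:Add2,r3:784,r4:9
  c15: CDB Add2=12; stall  regs: r0:Mul1,r1:Mul2,r2:12,r3:784,r4:9
  c16: stall  regs: r0:Mul1,r1:Mul2,r2:12,r3:784,r4:9
  c17: CDB Mul1=2352; issue MUL r1<-Mul1  regs: r0:2352,r1:Mul1,r2:12,r3:784,r4:9
  c18: CDB Mul2=7056; issue ADD r1<-Add1  regs: r0:2352,r1:Add1,r2:12,r3:784,r4:9
  c19: -  regs: r0:2352,r1:Add1,r2:12,r3:784,r4:9

STATUS = VALUE 784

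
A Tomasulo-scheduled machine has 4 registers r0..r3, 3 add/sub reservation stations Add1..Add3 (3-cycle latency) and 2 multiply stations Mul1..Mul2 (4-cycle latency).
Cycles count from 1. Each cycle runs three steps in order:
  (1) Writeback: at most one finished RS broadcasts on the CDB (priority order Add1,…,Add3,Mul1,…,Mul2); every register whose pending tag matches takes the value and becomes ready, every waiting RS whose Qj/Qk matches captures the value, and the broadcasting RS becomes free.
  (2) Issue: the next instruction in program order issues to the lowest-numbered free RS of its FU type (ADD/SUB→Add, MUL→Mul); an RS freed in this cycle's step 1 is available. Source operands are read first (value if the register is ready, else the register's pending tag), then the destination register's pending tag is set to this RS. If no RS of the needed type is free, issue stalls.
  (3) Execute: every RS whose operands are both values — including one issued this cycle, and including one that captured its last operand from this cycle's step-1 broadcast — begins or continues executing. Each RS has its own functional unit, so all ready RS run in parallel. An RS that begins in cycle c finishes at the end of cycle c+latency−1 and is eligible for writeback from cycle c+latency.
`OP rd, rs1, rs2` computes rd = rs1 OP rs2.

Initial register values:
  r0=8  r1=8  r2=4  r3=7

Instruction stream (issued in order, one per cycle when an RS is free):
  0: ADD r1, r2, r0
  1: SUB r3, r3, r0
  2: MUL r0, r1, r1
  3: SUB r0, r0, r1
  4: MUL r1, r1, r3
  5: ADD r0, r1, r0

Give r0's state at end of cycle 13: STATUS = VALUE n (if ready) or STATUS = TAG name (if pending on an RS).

c1: issue ADD r1<-Add1 | r0:8,r1:Add1,r2:4,r3:7
c2: issue SUB r3<-Add2 | r0:8,r1:Add1,r2:4,r3:Add2
c3: issue MUL r0<-Mul1 | r0:Mul1,r1:Add1,r2:4,r3:Add2
c4: CDB Add1=12; issue SUB r0<-Add1 | r0:Add1,r1:12,r2:4,r3:Add2
c5: CDB Add2=-1; issue MUL r1<-Mul2 | r0:Add1,r1:Mul2,r2:4,r3:-1
c6: issue ADD r0<-Add2 | r0:Add2,r1:Mul2,r2:4,r3:-1
c7: - | r0:Add2,r1:Mul2,r2:4,r3:-1
c8: CDB Mul1=144 | r0:Add2,r1:Mul2,r2:4,r3:-1
c9: CDB Mul2=-12 | r0:Add2,r1:-12,r2:4,r3:-1
c10: - | r0:Add2,r1:-12,r2:4,r3:-1
c11: CDB Add1=132 | r0:Add2,r1:-12,r2:4,r3:-1
c12: - | r0:Add2,r1:-12,r2:4,r3:-1
c13: - | r0:Add2,r1:-12,r2:4,r3:-1

STATUS = TAG Add2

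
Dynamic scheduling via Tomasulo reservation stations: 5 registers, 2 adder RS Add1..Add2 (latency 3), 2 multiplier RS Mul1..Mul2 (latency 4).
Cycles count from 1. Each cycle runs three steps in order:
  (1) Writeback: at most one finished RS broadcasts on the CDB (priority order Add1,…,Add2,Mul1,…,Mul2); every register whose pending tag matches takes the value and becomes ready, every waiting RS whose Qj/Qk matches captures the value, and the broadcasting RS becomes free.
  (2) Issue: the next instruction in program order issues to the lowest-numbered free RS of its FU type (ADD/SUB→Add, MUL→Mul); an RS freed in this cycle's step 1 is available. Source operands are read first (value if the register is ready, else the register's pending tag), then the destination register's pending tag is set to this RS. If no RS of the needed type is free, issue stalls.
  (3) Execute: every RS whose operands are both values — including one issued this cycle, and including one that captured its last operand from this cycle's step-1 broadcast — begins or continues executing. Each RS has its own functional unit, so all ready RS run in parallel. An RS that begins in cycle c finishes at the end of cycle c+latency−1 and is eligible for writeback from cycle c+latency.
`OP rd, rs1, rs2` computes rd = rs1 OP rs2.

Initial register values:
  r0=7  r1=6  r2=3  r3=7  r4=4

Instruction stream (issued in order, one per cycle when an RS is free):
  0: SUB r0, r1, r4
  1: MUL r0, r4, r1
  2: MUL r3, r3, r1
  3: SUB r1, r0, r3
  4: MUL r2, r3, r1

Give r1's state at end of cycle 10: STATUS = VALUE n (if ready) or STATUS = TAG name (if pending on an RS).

STATUS = VALUE -18

c1: issue SUB r0<-Add1 | r0:Add1,r1:6,r2:3,r3:7,r4:4
c2: issue MUL r0<-Mul1 | r0:Mul1,r1:6,r2:3,r3:7,r4:4
c3: issue MUL r3<-Mul2 | r0:Mul1,r1:6,r2:3,r3:Mul2,r4:4
c4: CDB Add1=2; issue SUB r1<-Add1 | r0:Mul1,r1:Add1,r2:3,r3:Mul2,r4:4
c5: stall | r0:Mul1,r1:Add1,r2:3,r3:Mul2,r4:4
c6: CDB Mul1=24; issue MUL r2<-Mul1 | r0:24,r1:Add1,r2:Mul1,r3:Mul2,r4:4
c7: CDB Mul2=42 | r0:24,r1:Add1,r2:Mul1,r3:42,r4:4
c8: - | r0:24,r1:Add1,r2:Mul1,r3:42,r4:4
c9: - | r0:24,r1:Add1,r2:Mul1,r3:42,r4:4
c10: CDB Add1=-18 | r0:24,r1:-18,r2:Mul1,r3:42,r4:4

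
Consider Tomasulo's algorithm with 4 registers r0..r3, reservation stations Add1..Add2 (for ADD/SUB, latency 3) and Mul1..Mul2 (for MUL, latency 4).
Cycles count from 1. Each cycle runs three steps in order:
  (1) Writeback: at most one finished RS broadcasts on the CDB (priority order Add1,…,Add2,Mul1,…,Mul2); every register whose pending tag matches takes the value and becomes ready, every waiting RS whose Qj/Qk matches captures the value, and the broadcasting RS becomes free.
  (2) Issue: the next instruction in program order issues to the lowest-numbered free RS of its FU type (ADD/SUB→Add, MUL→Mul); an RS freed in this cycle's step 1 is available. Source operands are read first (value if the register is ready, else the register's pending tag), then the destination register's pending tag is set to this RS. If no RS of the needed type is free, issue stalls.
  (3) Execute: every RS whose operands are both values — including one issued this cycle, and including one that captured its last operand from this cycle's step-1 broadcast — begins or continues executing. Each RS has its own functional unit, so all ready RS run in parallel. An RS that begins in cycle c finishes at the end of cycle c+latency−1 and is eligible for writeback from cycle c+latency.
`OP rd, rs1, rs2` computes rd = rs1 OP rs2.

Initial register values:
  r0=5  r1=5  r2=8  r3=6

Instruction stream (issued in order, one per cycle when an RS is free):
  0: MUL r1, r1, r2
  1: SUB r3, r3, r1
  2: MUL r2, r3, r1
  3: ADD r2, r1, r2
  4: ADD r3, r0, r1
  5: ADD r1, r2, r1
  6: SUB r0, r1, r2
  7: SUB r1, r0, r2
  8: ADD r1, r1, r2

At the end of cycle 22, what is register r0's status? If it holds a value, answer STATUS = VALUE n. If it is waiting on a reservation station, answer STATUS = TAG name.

STATUS = VALUE 40

c1: issue MUL r1<-Mul1 | r0:5,r1:Mul1,r2:8,r3:6
c2: issue SUB r3<-Add1 | r0:5,r1:Mul1,r2:8,r3:Add1
c3: issue MUL r2<-Mul2 | r0:5,r1:Mul1,r2:Mul2,r3:Add1
c4: issue ADD r2<-Add2 | r0:5,r1:Mul1,r2:Add2,r3:Add1
c5: CDB Mul1=40; stall | r0:5,r1:40,r2:Add2,r3:Add1
c6: stall | r0:5,r1:40,r2:Add2,r3:Add1
c7: stall | r0:5,r1:40,r2:Add2,r3:Add1
c8: CDB Add1=-34; issue ADD r3<-Add1 | r0:5,r1:40,r2:Add2,r3:Add1
c9: stall | r0:5,r1:40,r2:Add2,r3:Add1
c10: stall | r0:5,r1:40,r2:Add2,r3:Add1
c11: CDB Add1=45; issue ADD r1<-Add1 | r0:5,r1:Add1,r2:Add2,r3:45
c12: CDB Mul2=-1360; stall | r0:5,r1:Add1,r2:Add2,r3:45
c13: stall | r0:5,r1:Add1,r2:Add2,r3:45
c14: stall | r0:5,r1:Add1,r2:Add2,r3:45
c15: CDB Add2=-1320; issue SUB r0<-Add2 | r0:Add2,r1:Add1,r2:-1320,r3:45
c16: stall | r0:Add2,r1:Add1,r2:-1320,r3:45
c17: stall | r0:Add2,r1:Add1,r2:-1320,r3:45
c18: CDB Add1=-1280; issue SUB r1<-Add1 | r0:Add2,r1:Add1,r2:-1320,r3:45
c19: stall | r0:Add2,r1:Add1,r2:-1320,r3:45
c20: stall | r0:Add2,r1:Add1,r2:-1320,r3:45
c21: CDB Add2=40; issue ADD r1<-Add2 | r0:40,r1:Add2,r2:-1320,r3:45
c22: - | r0:40,r1:Add2,r2:-1320,r3:45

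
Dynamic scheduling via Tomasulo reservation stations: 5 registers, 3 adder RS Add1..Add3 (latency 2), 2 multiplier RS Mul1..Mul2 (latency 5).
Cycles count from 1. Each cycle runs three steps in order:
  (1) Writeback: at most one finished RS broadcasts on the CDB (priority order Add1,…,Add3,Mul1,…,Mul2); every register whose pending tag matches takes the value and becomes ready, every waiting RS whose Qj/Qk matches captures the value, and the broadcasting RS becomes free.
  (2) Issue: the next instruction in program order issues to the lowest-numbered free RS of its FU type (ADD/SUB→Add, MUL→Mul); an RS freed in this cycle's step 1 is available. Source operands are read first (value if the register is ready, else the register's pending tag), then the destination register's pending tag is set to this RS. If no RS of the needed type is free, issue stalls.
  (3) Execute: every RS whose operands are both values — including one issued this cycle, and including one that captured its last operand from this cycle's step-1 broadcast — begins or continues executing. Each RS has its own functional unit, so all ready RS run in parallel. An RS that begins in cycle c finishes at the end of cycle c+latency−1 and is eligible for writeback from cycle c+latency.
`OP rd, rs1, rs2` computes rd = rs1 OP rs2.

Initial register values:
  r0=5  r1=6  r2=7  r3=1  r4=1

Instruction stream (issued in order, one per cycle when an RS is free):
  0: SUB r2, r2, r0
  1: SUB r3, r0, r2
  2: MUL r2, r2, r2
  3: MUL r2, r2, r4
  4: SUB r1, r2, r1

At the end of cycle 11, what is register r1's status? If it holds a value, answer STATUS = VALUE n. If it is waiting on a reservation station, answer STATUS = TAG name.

STATUS = TAG Add1

cycle 1: issue SUB r2<-Add1 // r0:5,r1:6,r2:Add1,r3:1,r4:1
cycle 2: issue SUB r3<-Add2 // r0:5,r1:6,r2:Add1,r3:Add2,r4:1
cycle 3: CDB Add1=2; issue MUL r2<-Mul1 // r0:5,r1:6,r2:Mul1,r3:Add2,r4:1
cycle 4: issue MUL r2<-Mul2 // r0:5,r1:6,r2:Mul2,r3:Add2,r4:1
cycle 5: CDB Add2=3; issue SUB r1<-Add1 // r0:5,r1:Add1,r2:Mul2,r3:3,r4:1
cycle 6: - // r0:5,r1:Add1,r2:Mul2,r3:3,r4:1
cycle 7: - // r0:5,r1:Add1,r2:Mul2,r3:3,r4:1
cycle 8: CDB Mul1=4 // r0:5,r1:Add1,r2:Mul2,r3:3,r4:1
cycle 9: - // r0:5,r1:Add1,r2:Mul2,r3:3,r4:1
cycle 10: - // r0:5,r1:Add1,r2:Mul2,r3:3,r4:1
cycle 11: - // r0:5,r1:Add1,r2:Mul2,r3:3,r4:1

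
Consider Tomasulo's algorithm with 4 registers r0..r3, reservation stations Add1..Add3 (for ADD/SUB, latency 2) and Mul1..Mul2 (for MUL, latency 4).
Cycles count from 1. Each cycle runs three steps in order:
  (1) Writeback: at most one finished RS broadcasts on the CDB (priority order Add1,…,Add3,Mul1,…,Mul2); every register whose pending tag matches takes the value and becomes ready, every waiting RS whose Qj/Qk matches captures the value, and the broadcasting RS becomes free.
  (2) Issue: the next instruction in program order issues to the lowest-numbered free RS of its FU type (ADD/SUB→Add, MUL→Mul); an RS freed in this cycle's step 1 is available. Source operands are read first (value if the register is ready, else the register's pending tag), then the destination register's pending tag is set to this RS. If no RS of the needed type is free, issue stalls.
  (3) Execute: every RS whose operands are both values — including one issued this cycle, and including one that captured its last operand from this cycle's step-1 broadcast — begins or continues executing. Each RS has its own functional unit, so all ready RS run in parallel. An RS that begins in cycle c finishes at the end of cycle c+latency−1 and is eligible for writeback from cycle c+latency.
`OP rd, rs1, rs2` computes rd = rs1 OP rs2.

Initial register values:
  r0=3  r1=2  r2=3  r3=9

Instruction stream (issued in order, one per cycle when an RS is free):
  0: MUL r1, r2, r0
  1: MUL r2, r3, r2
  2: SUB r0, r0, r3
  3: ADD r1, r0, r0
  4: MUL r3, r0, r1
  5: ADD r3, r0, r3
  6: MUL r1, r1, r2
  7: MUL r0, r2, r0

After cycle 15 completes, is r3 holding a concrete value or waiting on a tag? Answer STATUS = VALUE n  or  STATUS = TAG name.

cycle 1: issue MUL r1<-Mul1 // r0:3,r1:Mul1,r2:3,r3:9
cycle 2: issue MUL r2<-Mul2 // r0:3,r1:Mul1,r2:Mul2,r3:9
cycle 3: issue SUB r0<-Add1 // r0:Add1,r1:Mul1,r2:Mul2,r3:9
cycle 4: issue ADD r1<-Add2 // r0:Add1,r1:Add2,r2:Mul2,r3:9
cycle 5: CDB Add1=-6; stall // r0:-6,r1:Add2,r2:Mul2,r3:9
cycle 6: CDB Mul1=9; issue MUL r3<-Mul1 // r0:-6,r1:Add2,r2:Mul2,r3:Mul1
cycle 7: CDB Add2=-12; issue ADD r3<-Add1 // r0:-6,r1:-12,r2:Mul2,r3:Add1
cycle 8: CDB Mul2=27; issue MUL r1<-Mul2 // r0:-6,r1:Mul2,r2:27,r3:Add1
cycle 9: stall // r0:-6,r1:Mul2,r2:27,r3:Add1
cycle 10: stall // r0:-6,r1:Mul2,r2:27,r3:Add1
cycle 11: CDB Mul1=72; issue MUL r0<-Mul1 // r0:Mul1,r1:Mul2,r2:27,r3:Add1
cycle 12: CDB Mul2=-324 // r0:Mul1,r1:-324,r2:27,r3:Add1
cycle 13: CDB Add1=66 // r0:Mul1,r1:-324,r2:27,r3:66
cycle 14: - // r0:Mul1,r1:-324,r2:27,r3:66
cycle 15: CDB Mul1=-162 // r0:-162,r1:-324,r2:27,r3:66

STATUS = VALUE 66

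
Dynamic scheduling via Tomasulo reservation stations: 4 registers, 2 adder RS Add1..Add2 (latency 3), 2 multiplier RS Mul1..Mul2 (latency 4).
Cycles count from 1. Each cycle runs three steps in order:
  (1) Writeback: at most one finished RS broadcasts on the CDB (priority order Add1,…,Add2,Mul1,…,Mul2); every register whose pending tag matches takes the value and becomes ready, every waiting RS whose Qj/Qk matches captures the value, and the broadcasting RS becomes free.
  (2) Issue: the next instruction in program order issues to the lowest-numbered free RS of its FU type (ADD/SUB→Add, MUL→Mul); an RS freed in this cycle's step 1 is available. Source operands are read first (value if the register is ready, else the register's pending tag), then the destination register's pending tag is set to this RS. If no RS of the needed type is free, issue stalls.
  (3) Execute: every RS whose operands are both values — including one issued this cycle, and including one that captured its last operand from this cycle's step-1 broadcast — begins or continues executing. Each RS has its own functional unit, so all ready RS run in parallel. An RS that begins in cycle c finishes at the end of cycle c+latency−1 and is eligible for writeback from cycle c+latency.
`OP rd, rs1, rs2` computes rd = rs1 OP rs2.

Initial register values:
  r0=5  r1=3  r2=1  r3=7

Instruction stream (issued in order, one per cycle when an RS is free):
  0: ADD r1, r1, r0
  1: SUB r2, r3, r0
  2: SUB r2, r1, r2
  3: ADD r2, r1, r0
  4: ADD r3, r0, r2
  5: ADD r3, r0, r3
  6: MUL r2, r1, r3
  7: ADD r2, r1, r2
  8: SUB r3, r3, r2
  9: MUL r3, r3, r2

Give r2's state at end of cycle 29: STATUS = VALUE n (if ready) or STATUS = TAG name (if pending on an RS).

STATUS = VALUE 192

  c1: issue ADD r1<-Add1  regs: r0:5,r1:Add1,r2:1,r3:7
  c2: issue SUB r2<-Add2  regs: r0:5,r1:Add1,r2:Add2,r3:7
  c3: stall  regs: r0:5,r1:Add1,r2:Add2,r3:7
  c4: CDB Add1=8; issue SUB r2<-Add1  regs: r0:5,r1:8,r2:Add1,r3:7
  c5: CDB Add2=2; issue ADD r2<-Add2  regs: r0:5,r1:8,r2:Add2,r3:7
  c6: stall  regs: r0:5,r1:8,r2:Add2,r3:7
  c7: stall  regs: r0:5,r1:8,r2:Add2,r3:7
  c8: CDB Add1=6; issue ADD r3<-Add1  regs: r0:5,r1:8,r2:Add2,r3:Add1
  c9: CDB Add2=13; issue ADD r3<-Add2  regs: r0:5,r1:8,r2:13,r3:Add2
  c10: issue MUL r2<-Mul1  regs: r0:5,r1:8,r2:Mul1,r3:Add2
  c11: stall  regs: r0:5,r1:8,r2:Mul1,r3:Add2
  c12: CDB Add1=18; issue ADD r2<-Add1  regs: r0:5,r1:8,r2:Add1,r3:Add2
  c13: stall  regs: r0:5,r1:8,r2:Add1,r3:Add2
  c14: stall  regs: r0:5,r1:8,r2:Add1,r3:Add2
  c15: CDB Add2=23; issue SUB r3<-Add2  regs: r0:5,r1:8,r2:Add1,r3:Add2
  c16: issue MUL r3<-Mul2  regs: r0:5,r1:8,r2:Add1,r3:Mul2
  c17: -  regs: r0:5,r1:8,r2:Add1,r3:Mul2
  c18: -  regs: r0:5,r1:8,r2:Add1,r3:Mul2
  c19: CDB Mul1=184  regs: r0:5,r1:8,r2:Add1,r3:Mul2
  c20: -  regs: r0:5,r1:8,r2:Add1,r3:Mul2
  c21: -  regs: r0:5,r1:8,r2:Add1,r3:Mul2
  c22: CDB Add1=192  regs: r0:5,r1:8,r2:192,r3:Mul2
  c23: -  regs: r0:5,r1:8,r2:192,r3:Mul2
  c24: -  regs: r0:5,r1:8,r2:192,r3:Mul2
  c25: CDB Add2=-169  regs: r0:5,r1:8,r2:192,r3:Mul2
  c26: -  regs: r0:5,r1:8,r2:192,r3:Mul2
  c27: -  regs: r0:5,r1:8,r2:192,r3:Mul2
  c28: -  regs: r0:5,r1:8,r2:192,r3:Mul2
  c29: CDB Mul2=-32448  regs: r0:5,r1:8,r2:192,r3:-32448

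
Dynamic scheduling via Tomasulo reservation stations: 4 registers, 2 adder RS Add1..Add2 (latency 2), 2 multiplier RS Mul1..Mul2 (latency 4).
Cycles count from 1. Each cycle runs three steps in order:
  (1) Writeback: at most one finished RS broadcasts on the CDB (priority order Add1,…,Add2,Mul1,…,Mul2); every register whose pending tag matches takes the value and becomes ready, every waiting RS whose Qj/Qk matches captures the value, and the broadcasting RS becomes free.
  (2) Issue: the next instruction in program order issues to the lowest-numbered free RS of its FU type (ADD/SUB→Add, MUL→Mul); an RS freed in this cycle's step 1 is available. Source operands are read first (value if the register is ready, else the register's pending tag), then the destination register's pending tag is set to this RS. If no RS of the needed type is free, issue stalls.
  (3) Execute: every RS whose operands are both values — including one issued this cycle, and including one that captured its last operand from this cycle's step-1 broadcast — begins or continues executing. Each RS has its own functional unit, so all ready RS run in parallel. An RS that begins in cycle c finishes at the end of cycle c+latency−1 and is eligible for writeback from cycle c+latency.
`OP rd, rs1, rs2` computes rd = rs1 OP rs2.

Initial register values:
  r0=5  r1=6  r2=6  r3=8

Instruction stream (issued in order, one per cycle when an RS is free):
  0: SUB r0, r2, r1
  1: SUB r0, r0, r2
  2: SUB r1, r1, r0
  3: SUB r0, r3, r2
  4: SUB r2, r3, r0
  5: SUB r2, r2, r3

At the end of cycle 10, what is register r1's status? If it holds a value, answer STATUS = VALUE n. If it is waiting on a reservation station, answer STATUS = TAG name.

c1: issue SUB r0<-Add1 | r0:Add1,r1:6,r2:6,r3:8
c2: issue SUB r0<-Add2 | r0:Add2,r1:6,r2:6,r3:8
c3: CDB Add1=0; issue SUB r1<-Add1 | r0:Add2,r1:Add1,r2:6,r3:8
c4: stall | r0:Add2,r1:Add1,r2:6,r3:8
c5: CDB Add2=-6; issue SUB r0<-Add2 | r0:Add2,r1:Add1,r2:6,r3:8
c6: stall | r0:Add2,r1:Add1,r2:6,r3:8
c7: CDB Add1=12; issue SUB r2<-Add1 | r0:Add2,r1:12,r2:Add1,r3:8
c8: CDB Add2=2; issue SUB r2<-Add2 | r0:2,r1:12,r2:Add2,r3:8
c9: - | r0:2,r1:12,r2:Add2,r3:8
c10: CDB Add1=6 | r0:2,r1:12,r2:Add2,r3:8

STATUS = VALUE 12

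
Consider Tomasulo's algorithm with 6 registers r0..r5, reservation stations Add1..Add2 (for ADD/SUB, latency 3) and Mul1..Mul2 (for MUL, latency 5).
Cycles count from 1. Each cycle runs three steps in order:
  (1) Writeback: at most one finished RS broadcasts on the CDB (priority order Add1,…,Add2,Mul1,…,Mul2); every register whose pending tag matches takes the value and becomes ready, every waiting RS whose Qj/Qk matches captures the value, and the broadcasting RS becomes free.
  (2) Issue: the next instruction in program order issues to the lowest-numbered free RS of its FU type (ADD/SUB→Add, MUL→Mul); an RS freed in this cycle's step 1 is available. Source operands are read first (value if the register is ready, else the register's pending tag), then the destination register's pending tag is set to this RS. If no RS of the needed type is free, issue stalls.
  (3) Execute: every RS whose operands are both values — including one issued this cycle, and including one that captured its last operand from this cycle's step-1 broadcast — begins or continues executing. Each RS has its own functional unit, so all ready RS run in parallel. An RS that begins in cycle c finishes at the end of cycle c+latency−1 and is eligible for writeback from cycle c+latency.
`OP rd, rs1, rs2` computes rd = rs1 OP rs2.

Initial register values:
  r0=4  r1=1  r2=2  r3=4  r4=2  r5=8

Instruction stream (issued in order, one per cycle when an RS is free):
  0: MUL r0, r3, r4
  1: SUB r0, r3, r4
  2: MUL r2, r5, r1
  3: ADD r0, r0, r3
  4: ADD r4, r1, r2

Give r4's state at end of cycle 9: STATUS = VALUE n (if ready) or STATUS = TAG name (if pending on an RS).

c1: issue MUL r0<-Mul1 | r0:Mul1,r1:1,r2:2,r3:4,r4:2,r5:8
c2: issue SUB r0<-Add1 | r0:Add1,r1:1,r2:2,r3:4,r4:2,r5:8
c3: issue MUL r2<-Mul2 | r0:Add1,r1:1,r2:Mul2,r3:4,r4:2,r5:8
c4: issue ADD r0<-Add2 | r0:Add2,r1:1,r2:Mul2,r3:4,r4:2,r5:8
c5: CDB Add1=2; issue ADD r4<-Add1 | r0:Add2,r1:1,r2:Mul2,r3:4,r4:Add1,r5:8
c6: CDB Mul1=8 | r0:Add2,r1:1,r2:Mul2,r3:4,r4:Add1,r5:8
c7: - | r0:Add2,r1:1,r2:Mul2,r3:4,r4:Add1,r5:8
c8: CDB Add2=6 | r0:6,r1:1,r2:Mul2,r3:4,r4:Add1,r5:8
c9: CDB Mul2=8 | r0:6,r1:1,r2:8,r3:4,r4:Add1,r5:8

STATUS = TAG Add1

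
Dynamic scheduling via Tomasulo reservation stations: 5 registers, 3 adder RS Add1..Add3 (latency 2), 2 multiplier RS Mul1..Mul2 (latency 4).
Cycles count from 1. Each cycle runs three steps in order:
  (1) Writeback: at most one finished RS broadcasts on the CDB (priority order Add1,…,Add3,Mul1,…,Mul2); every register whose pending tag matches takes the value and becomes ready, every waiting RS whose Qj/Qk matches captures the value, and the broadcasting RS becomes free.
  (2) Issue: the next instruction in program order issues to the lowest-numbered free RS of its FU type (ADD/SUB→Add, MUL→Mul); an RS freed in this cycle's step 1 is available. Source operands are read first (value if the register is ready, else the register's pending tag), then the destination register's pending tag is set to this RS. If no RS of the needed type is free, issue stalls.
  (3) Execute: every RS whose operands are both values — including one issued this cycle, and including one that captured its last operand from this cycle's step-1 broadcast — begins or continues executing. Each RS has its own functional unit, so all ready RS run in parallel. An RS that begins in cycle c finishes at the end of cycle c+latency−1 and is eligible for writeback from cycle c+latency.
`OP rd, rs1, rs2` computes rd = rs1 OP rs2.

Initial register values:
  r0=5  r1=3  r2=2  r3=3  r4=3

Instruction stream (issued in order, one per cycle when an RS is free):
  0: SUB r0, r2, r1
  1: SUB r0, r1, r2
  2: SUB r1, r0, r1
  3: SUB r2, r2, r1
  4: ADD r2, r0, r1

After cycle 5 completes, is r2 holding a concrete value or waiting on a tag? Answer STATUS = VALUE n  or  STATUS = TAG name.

STATUS = TAG Add3

cycle 1: issue SUB r0<-Add1 // r0:Add1,r1:3,r2:2,r3:3,r4:3
cycle 2: issue SUB r0<-Add2 // r0:Add2,r1:3,r2:2,r3:3,r4:3
cycle 3: CDB Add1=-1; issue SUB r1<-Add1 // r0:Add2,r1:Add1,r2:2,r3:3,r4:3
cycle 4: CDB Add2=1; issue SUB r2<-Add2 // r0:1,r1:Add1,r2:Add2,r3:3,r4:3
cycle 5: issue ADD r2<-Add3 // r0:1,r1:Add1,r2:Add3,r3:3,r4:3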